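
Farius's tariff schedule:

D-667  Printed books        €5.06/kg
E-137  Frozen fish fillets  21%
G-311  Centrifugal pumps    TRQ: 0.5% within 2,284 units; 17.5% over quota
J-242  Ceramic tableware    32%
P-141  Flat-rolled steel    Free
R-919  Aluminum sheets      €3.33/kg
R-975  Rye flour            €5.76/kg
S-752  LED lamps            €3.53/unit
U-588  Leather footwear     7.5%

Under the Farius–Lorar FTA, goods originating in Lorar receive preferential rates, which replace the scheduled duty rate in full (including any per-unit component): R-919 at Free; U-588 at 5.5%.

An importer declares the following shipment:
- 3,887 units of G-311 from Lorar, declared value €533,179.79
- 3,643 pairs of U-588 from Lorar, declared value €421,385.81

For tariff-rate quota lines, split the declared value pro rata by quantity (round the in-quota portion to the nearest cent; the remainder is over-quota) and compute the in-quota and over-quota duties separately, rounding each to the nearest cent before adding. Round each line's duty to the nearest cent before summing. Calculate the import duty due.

€63,222.31

Line 1 (G-311, Lorar, 3,887 units, €533,179.79):
Code G-311 is under a tariff-rate quota (threshold 2,284 units). In-quota: 2,284 units at 0.5%; over-quota: 1,603 units at 17.5%.
Pro-rata value split: in-quota = €533,179.79 × 2,284/3,887 = €313,296.28; over-quota = €533,179.79 − €313,296.28 = €219,883.51.
In-quota duty = €313,296.28 × 0.5% = €1,566.48. Over-quota duty = €219,883.51 × 17.5% = €38,479.61.
Line duty = €1,566.48 + €38,479.61 = €40,046.09.
Line 2 (U-588, Lorar, 3,643 pairs, €421,385.81):
Base rate for U-588 is 7.5%.
Origin Lorar qualifies under the Farius–Lorar agreement and U-588 is covered: preferential rate 5.5% applies instead.
Duty = €421,385.81 × 5.5% = €23,176.22.
Total = €40,046.09 + €23,176.22 = €63,222.31.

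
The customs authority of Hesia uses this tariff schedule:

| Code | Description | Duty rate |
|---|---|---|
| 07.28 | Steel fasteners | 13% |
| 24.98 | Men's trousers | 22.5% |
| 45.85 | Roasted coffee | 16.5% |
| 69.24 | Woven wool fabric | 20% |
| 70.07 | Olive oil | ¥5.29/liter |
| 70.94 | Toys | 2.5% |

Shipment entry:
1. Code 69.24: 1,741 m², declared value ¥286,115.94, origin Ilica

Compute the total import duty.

Line 1 (69.24, Ilica, 1,741 m², ¥286,115.94):
Base rate for 69.24 is 20%.
Duty = ¥286,115.94 × 20% = ¥57,223.19.

¥57,223.19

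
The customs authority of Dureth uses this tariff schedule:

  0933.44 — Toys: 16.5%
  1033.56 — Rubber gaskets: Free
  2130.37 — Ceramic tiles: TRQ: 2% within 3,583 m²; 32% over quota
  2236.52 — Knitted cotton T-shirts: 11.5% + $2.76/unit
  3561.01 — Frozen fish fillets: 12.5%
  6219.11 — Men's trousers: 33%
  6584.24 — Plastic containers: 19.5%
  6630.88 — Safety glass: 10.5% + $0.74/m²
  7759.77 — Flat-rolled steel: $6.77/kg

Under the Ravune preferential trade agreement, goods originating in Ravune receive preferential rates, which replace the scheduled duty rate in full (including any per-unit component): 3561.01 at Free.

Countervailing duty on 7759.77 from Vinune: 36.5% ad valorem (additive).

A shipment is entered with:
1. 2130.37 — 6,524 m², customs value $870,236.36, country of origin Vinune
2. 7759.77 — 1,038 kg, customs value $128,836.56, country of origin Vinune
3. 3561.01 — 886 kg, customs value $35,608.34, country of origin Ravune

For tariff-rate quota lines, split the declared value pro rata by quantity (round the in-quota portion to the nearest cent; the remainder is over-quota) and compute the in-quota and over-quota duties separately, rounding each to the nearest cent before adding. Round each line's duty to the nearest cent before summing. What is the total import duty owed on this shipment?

$189,147.33

Line 1 (2130.37, Vinune, 6,524 m², $870,236.36):
Code 2130.37 is under a tariff-rate quota (threshold 3,583 m²). In-quota: 3,583 m² at 2%; over-quota: 2,941 m² at 32%.
Pro-rata value split: in-quota = $870,236.36 × 3,583/6,524 = $477,936.37; over-quota = $870,236.36 − $477,936.37 = $392,299.99.
In-quota duty = $477,936.37 × 2% = $9,558.73. Over-quota duty = $392,299.99 × 32% = $125,536.00.
Line duty = $9,558.73 + $125,536.00 = $135,094.73.
Line 2 (7759.77, Vinune, 1,038 kg, $128,836.56):
Base rate for 7759.77 is $6.77/kg.
Additional duty on 7759.77 from Vinune: +36.5% ad valorem. Applied ad valorem rate = 36.5%.
Duty = $128,836.56 × 36.5% + 1,038 × $6.77 = $54,052.60.
Line 3 (3561.01, Ravune, 886 kg, $35,608.34):
Base rate for 3561.01 is 12.5%.
Origin Ravune qualifies under the Dureth–Ravune agreement and 3561.01 is covered: preferential rate Free applies instead.
Duty = $35,608.34 × 0% = $0.00.
Total = $135,094.73 + $54,052.60 + $0.00 = $189,147.33.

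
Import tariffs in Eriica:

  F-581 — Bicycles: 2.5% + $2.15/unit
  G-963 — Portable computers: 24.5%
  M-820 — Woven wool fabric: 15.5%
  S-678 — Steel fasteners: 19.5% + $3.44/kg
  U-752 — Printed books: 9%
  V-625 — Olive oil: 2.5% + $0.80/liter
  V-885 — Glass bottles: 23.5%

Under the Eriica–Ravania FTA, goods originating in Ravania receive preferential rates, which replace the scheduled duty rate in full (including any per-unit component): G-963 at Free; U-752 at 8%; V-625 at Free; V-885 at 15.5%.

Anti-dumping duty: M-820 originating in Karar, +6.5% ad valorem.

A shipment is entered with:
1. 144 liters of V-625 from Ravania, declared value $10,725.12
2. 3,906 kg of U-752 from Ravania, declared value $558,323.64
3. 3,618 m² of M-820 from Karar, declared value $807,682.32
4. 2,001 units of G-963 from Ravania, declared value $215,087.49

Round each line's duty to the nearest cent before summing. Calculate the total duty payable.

$222,356.00

Line 1 (V-625, Ravania, 144 liters, $10,725.12):
Base rate for V-625 is 2.5% + $0.80/liter.
Origin Ravania qualifies under the Eriica–Ravania agreement and V-625 is covered: preferential rate Free applies instead.
Duty = $10,725.12 × 0% = $0.00.
Line 2 (U-752, Ravania, 3,906 kg, $558,323.64):
Base rate for U-752 is 9%.
Origin Ravania qualifies under the Eriica–Ravania agreement and U-752 is covered: preferential rate 8% applies instead.
Duty = $558,323.64 × 8% = $44,665.89.
Line 3 (M-820, Karar, 3,618 m², $807,682.32):
Base rate for M-820 is 15.5%.
Additional duty on M-820 from Karar: +6.5%. Applied ad valorem rate: 15.5% + 6.5% = 22%.
Duty = $807,682.32 × 22% = $177,690.11.
Line 4 (G-963, Ravania, 2,001 units, $215,087.49):
Base rate for G-963 is 24.5%.
Origin Ravania qualifies under the Eriica–Ravania agreement and G-963 is covered: preferential rate Free applies instead.
Duty = $215,087.49 × 0% = $0.00.
Total = $0.00 + $44,665.89 + $177,690.11 + $0.00 = $222,356.00.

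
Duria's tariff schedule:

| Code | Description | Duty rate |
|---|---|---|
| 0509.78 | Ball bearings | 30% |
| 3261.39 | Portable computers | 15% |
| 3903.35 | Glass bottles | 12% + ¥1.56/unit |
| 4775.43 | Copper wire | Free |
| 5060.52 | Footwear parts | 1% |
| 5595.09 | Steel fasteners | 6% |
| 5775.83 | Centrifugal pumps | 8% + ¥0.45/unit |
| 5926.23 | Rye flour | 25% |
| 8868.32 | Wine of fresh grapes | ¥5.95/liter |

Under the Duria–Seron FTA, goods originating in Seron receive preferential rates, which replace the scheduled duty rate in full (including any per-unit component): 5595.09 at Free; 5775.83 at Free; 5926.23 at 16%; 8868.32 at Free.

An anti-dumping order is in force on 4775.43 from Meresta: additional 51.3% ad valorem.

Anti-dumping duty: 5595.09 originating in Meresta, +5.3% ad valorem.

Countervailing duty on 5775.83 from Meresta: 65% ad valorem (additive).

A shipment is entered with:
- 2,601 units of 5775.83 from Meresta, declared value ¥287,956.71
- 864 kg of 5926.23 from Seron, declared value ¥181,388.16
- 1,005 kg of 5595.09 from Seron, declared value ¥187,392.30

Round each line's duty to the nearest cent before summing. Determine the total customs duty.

¥240,400.96

Line 1 (5775.83, Meresta, 2,601 units, ¥287,956.71):
Base rate for 5775.83 is 8% + ¥0.45/unit.
5775.83 has an FTA preferential rate, but origin Meresta is not Seron; base rate stands.
Additional duty on 5775.83 from Meresta: +65%. Applied ad valorem rate: 8% + 65% = 73%.
Duty = ¥287,956.71 × 73% + 2,601 × ¥0.45 = ¥211,378.85.
Line 2 (5926.23, Seron, 864 kg, ¥181,388.16):
Base rate for 5926.23 is 25%.
Origin Seron qualifies under the Duria–Seron agreement and 5926.23 is covered: preferential rate 16% applies instead.
Duty = ¥181,388.16 × 16% = ¥29,022.11.
Line 3 (5595.09, Seron, 1,005 kg, ¥187,392.30):
Base rate for 5595.09 is 6%.
Origin Seron qualifies under the Duria–Seron agreement and 5595.09 is covered: preferential rate Free applies instead.
The additional-duty order on 5595.09 targets Meresta, not Seron; it does not apply.
Duty = ¥187,392.30 × 0% = ¥0.00.
Total = ¥211,378.85 + ¥29,022.11 + ¥0.00 = ¥240,400.96.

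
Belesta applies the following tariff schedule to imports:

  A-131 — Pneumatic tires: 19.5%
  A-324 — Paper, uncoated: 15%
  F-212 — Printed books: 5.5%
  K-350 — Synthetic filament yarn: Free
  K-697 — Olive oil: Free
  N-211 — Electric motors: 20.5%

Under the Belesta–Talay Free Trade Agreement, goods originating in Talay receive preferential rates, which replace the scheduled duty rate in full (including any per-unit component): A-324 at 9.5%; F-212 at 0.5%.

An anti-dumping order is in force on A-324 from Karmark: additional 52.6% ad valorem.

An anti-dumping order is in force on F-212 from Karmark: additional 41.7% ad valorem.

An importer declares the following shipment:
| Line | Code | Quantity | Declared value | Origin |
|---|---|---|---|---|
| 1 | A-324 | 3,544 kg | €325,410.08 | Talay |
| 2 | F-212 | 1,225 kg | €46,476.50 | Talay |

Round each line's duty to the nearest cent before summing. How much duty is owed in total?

Line 1 (A-324, Talay, 3,544 kg, €325,410.08):
Base rate for A-324 is 15%.
Origin Talay qualifies under the Belesta–Talay agreement and A-324 is covered: preferential rate 9.5% applies instead.
The additional-duty order on A-324 targets Karmark, not Talay; it does not apply.
Duty = €325,410.08 × 9.5% = €30,913.96.
Line 2 (F-212, Talay, 1,225 kg, €46,476.50):
Base rate for F-212 is 5.5%.
Origin Talay qualifies under the Belesta–Talay agreement and F-212 is covered: preferential rate 0.5% applies instead.
The additional-duty order on F-212 targets Karmark, not Talay; it does not apply.
Duty = €46,476.50 × 0.5% = €232.38.
Total = €30,913.96 + €232.38 = €31,146.34.

€31,146.34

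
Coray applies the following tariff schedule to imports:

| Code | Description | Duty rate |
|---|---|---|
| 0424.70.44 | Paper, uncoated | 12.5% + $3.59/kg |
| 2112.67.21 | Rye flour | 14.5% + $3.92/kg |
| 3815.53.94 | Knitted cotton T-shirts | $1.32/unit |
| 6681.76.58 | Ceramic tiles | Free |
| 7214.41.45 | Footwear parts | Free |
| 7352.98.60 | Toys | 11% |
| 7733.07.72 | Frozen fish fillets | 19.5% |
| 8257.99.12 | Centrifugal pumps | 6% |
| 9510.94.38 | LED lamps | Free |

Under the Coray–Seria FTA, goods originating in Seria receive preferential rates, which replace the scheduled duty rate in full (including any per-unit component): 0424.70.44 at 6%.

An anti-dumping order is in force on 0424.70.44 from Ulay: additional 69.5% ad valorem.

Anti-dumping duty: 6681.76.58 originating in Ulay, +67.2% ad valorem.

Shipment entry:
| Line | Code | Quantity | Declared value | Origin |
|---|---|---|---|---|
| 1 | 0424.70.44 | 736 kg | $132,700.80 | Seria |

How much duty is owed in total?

Line 1 (0424.70.44, Seria, 736 kg, $132,700.80):
Base rate for 0424.70.44 is 12.5% + $3.59/kg.
Origin Seria qualifies under the Coray–Seria agreement and 0424.70.44 is covered: preferential rate 6% applies instead.
The additional-duty order on 0424.70.44 targets Ulay, not Seria; it does not apply.
Duty = $132,700.80 × 6% = $7,962.05.

$7,962.05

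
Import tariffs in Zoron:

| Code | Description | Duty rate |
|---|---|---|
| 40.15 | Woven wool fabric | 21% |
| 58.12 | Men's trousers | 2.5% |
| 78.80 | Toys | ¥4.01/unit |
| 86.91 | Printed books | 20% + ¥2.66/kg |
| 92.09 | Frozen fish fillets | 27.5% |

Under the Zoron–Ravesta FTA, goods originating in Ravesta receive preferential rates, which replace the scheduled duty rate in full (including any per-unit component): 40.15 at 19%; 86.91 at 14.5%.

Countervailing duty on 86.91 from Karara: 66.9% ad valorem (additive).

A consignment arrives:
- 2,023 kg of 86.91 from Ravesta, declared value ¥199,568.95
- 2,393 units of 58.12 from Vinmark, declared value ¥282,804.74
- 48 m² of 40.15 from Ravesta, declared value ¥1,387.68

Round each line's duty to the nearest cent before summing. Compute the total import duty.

¥36,271.28

Line 1 (86.91, Ravesta, 2,023 kg, ¥199,568.95):
Base rate for 86.91 is 20% + ¥2.66/kg.
Origin Ravesta qualifies under the Zoron–Ravesta agreement and 86.91 is covered: preferential rate 14.5% applies instead.
The additional-duty order on 86.91 targets Karara, not Ravesta; it does not apply.
Duty = ¥199,568.95 × 14.5% = ¥28,937.50.
Line 2 (58.12, Vinmark, 2,393 units, ¥282,804.74):
Base rate for 58.12 is 2.5%.
Duty = ¥282,804.74 × 2.5% = ¥7,070.12.
Line 3 (40.15, Ravesta, 48 m², ¥1,387.68):
Base rate for 40.15 is 21%.
Origin Ravesta qualifies under the Zoron–Ravesta agreement and 40.15 is covered: preferential rate 19% applies instead.
Duty = ¥1,387.68 × 19% = ¥263.66.
Total = ¥28,937.50 + ¥7,070.12 + ¥263.66 = ¥36,271.28.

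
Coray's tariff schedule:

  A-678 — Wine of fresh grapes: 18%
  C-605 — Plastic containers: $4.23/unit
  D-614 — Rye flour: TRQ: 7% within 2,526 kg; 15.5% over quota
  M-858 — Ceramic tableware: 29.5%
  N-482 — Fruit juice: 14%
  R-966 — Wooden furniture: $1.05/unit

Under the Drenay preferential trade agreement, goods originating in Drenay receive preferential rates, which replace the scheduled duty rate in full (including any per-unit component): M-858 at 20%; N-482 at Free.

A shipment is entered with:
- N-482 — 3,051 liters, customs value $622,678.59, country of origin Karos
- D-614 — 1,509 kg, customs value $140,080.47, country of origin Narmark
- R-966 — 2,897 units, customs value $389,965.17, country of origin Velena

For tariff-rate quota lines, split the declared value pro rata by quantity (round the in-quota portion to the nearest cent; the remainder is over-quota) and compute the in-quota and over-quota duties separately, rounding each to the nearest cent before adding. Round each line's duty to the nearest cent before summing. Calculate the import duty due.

Line 1 (N-482, Karos, 3,051 liters, $622,678.59):
Base rate for N-482 is 14%.
N-482 has an FTA preferential rate, but origin Karos is not Drenay; base rate stands.
Duty = $622,678.59 × 14% = $87,175.00.
Line 2 (D-614, Narmark, 1,509 kg, $140,080.47):
Code D-614 is under a tariff-rate quota (threshold 2,526 kg). Quantity 1,509 kg is within the quota, so the in-quota rate 7% applies to the full value.
Duty = $140,080.47 × 7% = $9,805.63.
Line 3 (R-966, Velena, 2,897 units, $389,965.17):
Base rate for R-966 is $1.05/unit.
Duty = 2,897 × $1.05 = $3,041.85.
Total = $87,175.00 + $9,805.63 + $3,041.85 = $100,022.48.

$100,022.48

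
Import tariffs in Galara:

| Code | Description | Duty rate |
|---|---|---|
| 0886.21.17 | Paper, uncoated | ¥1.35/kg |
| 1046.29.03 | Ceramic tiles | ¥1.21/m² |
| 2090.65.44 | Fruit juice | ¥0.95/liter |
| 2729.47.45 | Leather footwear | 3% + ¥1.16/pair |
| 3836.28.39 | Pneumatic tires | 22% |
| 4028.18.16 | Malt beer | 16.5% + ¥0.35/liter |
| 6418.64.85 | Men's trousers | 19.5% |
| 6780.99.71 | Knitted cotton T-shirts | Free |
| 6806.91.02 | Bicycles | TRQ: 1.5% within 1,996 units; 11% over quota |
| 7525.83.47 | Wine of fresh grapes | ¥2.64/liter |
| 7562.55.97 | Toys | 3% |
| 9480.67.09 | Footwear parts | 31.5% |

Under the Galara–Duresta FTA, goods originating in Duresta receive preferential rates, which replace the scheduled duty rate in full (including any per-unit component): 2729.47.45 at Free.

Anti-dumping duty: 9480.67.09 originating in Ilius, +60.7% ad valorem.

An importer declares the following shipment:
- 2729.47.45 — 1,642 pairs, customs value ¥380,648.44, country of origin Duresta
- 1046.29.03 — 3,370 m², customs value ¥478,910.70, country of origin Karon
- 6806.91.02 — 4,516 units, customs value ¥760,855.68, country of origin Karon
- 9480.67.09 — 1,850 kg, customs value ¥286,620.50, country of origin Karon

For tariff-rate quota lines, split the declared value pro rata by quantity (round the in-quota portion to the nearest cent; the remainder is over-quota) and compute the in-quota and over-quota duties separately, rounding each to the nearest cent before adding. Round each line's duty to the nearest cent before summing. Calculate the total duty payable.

Line 1 (2729.47.45, Duresta, 1,642 pairs, ¥380,648.44):
Base rate for 2729.47.45 is 3% + ¥1.16/pair.
Origin Duresta qualifies under the Galara–Duresta agreement and 2729.47.45 is covered: preferential rate Free applies instead.
Duty = ¥380,648.44 × 0% = ¥0.00.
Line 2 (1046.29.03, Karon, 3,370 m², ¥478,910.70):
Base rate for 1046.29.03 is ¥1.21/m².
Duty = 3,370 × ¥1.21 = ¥4,077.70.
Line 3 (6806.91.02, Karon, 4,516 units, ¥760,855.68):
Code 6806.91.02 is under a tariff-rate quota (threshold 1,996 units). In-quota: 1,996 units at 1.5%; over-quota: 2,520 units at 11%.
Pro-rata value split: in-quota = ¥760,855.68 × 1,996/4,516 = ¥336,286.08; over-quota = ¥760,855.68 − ¥336,286.08 = ¥424,569.60.
In-quota duty = ¥336,286.08 × 1.5% = ¥5,044.29. Over-quota duty = ¥424,569.60 × 11% = ¥46,702.66.
Line duty = ¥5,044.29 + ¥46,702.66 = ¥51,746.95.
Line 4 (9480.67.09, Karon, 1,850 kg, ¥286,620.50):
Base rate for 9480.67.09 is 31.5%.
The additional-duty order on 9480.67.09 targets Ilius, not Karon; it does not apply.
Duty = ¥286,620.50 × 31.5% = ¥90,285.46.
Total = ¥0.00 + ¥4,077.70 + ¥51,746.95 + ¥90,285.46 = ¥146,110.11.

¥146,110.11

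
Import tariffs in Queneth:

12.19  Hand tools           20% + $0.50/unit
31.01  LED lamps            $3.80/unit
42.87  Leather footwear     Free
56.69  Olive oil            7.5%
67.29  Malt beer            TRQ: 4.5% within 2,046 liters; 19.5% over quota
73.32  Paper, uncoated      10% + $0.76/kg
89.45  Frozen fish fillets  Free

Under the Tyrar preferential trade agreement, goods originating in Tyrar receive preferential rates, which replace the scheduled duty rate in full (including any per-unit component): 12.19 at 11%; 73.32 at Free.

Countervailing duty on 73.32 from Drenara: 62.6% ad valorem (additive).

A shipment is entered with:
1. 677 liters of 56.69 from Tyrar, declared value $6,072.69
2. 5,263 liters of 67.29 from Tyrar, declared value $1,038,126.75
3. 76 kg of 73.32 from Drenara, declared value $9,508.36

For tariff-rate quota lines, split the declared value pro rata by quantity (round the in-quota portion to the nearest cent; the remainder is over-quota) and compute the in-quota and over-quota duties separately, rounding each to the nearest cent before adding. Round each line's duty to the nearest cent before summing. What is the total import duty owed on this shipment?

Line 1 (56.69, Tyrar, 677 liters, $6,072.69):
Base rate for 56.69 is 7.5%.
Origin Tyrar is the FTA partner but 56.69 is not on the preference list; base rate stands.
Duty = $6,072.69 × 7.5% = $455.45.
Line 2 (67.29, Tyrar, 5,263 liters, $1,038,126.75):
Code 67.29 is under a tariff-rate quota (threshold 2,046 liters). In-quota: 2,046 liters at 4.5%; over-quota: 3,217 liters at 19.5%.
Pro-rata value split: in-quota = $1,038,126.75 × 2,046/5,263 = $403,573.50; over-quota = $1,038,126.75 − $403,573.50 = $634,553.25.
In-quota duty = $403,573.50 × 4.5% = $18,160.81. Over-quota duty = $634,553.25 × 19.5% = $123,737.88.
Line duty = $18,160.81 + $123,737.88 = $141,898.69.
Line 3 (73.32, Drenara, 76 kg, $9,508.36):
Base rate for 73.32 is 10% + $0.76/kg.
73.32 has an FTA preferential rate, but origin Drenara is not Tyrar; base rate stands.
Additional duty on 73.32 from Drenara: +62.6%. Applied ad valorem rate: 10% + 62.6% = 72.6%.
Duty = $9,508.36 × 72.6% + 76 × $0.76 = $6,960.83.
Total = $455.45 + $141,898.69 + $6,960.83 = $149,314.97.

$149,314.97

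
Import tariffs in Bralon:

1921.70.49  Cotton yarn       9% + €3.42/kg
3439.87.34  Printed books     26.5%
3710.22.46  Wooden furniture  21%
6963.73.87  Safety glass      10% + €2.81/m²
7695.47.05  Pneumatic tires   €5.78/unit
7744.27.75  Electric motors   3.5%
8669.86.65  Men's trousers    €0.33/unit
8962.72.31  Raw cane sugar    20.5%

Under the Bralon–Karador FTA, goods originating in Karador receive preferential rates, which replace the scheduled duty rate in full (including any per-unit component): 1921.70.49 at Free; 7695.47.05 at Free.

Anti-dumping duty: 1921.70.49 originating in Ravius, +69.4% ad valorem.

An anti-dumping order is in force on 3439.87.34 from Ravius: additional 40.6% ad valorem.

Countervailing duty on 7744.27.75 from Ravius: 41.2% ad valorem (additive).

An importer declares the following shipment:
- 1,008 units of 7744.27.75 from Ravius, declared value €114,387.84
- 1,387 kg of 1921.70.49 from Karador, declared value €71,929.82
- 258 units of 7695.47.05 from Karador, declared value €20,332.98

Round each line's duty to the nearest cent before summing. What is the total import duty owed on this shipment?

Line 1 (7744.27.75, Ravius, 1,008 units, €114,387.84):
Base rate for 7744.27.75 is 3.5%.
Additional duty on 7744.27.75 from Ravius: +41.2%. Applied ad valorem rate: 3.5% + 41.2% = 44.7%.
Duty = €114,387.84 × 44.7% = €51,131.36.
Line 2 (1921.70.49, Karador, 1,387 kg, €71,929.82):
Base rate for 1921.70.49 is 9% + €3.42/kg.
Origin Karador qualifies under the Bralon–Karador agreement and 1921.70.49 is covered: preferential rate Free applies instead.
The additional-duty order on 1921.70.49 targets Ravius, not Karador; it does not apply.
Duty = €71,929.82 × 0% = €0.00.
Line 3 (7695.47.05, Karador, 258 units, €20,332.98):
Base rate for 7695.47.05 is €5.78/unit.
Origin Karador qualifies under the Bralon–Karador agreement and 7695.47.05 is covered: preferential rate Free applies instead.
Duty = €20,332.98 × 0% = €0.00.
Total = €51,131.36 + €0.00 + €0.00 = €51,131.36.

€51,131.36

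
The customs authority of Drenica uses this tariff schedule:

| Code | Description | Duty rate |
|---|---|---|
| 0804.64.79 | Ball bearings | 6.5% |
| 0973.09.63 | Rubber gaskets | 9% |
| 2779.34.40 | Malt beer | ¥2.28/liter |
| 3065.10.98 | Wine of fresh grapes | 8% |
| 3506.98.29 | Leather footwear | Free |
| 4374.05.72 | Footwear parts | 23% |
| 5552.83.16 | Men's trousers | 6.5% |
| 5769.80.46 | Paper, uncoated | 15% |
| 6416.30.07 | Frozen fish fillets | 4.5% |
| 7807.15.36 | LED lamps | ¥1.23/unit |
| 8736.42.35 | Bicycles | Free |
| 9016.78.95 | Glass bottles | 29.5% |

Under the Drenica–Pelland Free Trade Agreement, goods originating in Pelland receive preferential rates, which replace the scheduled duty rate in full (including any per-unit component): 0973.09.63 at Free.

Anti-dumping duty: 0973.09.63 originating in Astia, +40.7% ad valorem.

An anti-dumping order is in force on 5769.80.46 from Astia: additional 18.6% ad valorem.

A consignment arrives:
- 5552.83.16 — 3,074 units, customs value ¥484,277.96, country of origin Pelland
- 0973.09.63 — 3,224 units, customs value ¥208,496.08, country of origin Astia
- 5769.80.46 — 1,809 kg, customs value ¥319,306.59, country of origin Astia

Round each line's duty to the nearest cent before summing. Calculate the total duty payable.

¥242,387.63

Line 1 (5552.83.16, Pelland, 3,074 units, ¥484,277.96):
Base rate for 5552.83.16 is 6.5%.
Origin Pelland is the FTA partner but 5552.83.16 is not on the preference list; base rate stands.
Duty = ¥484,277.96 × 6.5% = ¥31,478.07.
Line 2 (0973.09.63, Astia, 3,224 units, ¥208,496.08):
Base rate for 0973.09.63 is 9%.
0973.09.63 has an FTA preferential rate, but origin Astia is not Pelland; base rate stands.
Additional duty on 0973.09.63 from Astia: +40.7%. Applied ad valorem rate: 9% + 40.7% = 49.7%.
Duty = ¥208,496.08 × 49.7% = ¥103,622.55.
Line 3 (5769.80.46, Astia, 1,809 kg, ¥319,306.59):
Base rate for 5769.80.46 is 15%.
Additional duty on 5769.80.46 from Astia: +18.6%. Applied ad valorem rate: 15% + 18.6% = 33.6%.
Duty = ¥319,306.59 × 33.6% = ¥107,287.01.
Total = ¥31,478.07 + ¥103,622.55 + ¥107,287.01 = ¥242,387.63.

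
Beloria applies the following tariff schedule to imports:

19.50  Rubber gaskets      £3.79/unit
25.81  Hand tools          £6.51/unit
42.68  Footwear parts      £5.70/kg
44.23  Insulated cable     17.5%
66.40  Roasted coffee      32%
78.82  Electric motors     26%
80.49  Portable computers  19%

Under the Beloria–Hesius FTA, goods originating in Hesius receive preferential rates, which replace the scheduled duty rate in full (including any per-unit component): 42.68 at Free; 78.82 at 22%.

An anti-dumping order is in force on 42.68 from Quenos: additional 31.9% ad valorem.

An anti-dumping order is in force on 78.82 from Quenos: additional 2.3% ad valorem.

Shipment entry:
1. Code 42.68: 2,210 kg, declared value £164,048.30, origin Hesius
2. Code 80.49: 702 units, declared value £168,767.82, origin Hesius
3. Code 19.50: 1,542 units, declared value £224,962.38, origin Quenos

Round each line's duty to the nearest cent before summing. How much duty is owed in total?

Line 1 (42.68, Hesius, 2,210 kg, £164,048.30):
Base rate for 42.68 is £5.70/kg.
Origin Hesius qualifies under the Beloria–Hesius agreement and 42.68 is covered: preferential rate Free applies instead.
The additional-duty order on 42.68 targets Quenos, not Hesius; it does not apply.
Duty = £164,048.30 × 0% = £0.00.
Line 2 (80.49, Hesius, 702 units, £168,767.82):
Base rate for 80.49 is 19%.
Origin Hesius is the FTA partner but 80.49 is not on the preference list; base rate stands.
Duty = £168,767.82 × 19% = £32,065.89.
Line 3 (19.50, Quenos, 1,542 units, £224,962.38):
Base rate for 19.50 is £3.79/unit.
Duty = 1,542 × £3.79 = £5,844.18.
Total = £0.00 + £32,065.89 + £5,844.18 = £37,910.07.

£37,910.07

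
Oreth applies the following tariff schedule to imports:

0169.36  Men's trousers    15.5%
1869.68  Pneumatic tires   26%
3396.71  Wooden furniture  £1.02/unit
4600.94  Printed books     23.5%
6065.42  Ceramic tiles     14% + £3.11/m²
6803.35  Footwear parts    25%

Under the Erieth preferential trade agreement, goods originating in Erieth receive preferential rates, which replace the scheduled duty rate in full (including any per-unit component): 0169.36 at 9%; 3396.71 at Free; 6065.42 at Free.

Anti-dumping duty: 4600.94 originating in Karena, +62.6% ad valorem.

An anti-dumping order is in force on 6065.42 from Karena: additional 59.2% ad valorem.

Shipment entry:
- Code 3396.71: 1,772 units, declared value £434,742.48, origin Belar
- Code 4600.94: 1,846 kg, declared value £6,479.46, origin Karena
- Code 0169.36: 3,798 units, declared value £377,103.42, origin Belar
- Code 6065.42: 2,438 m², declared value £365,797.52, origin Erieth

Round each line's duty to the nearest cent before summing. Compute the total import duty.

Line 1 (3396.71, Belar, 1,772 units, £434,742.48):
Base rate for 3396.71 is £1.02/unit.
3396.71 has an FTA preferential rate, but origin Belar is not Erieth; base rate stands.
Duty = 1,772 × £1.02 = £1,807.44.
Line 2 (4600.94, Karena, 1,846 kg, £6,479.46):
Base rate for 4600.94 is 23.5%.
Additional duty on 4600.94 from Karena: +62.6%. Applied ad valorem rate: 23.5% + 62.6% = 86.1%.
Duty = £6,479.46 × 86.1% = £5,578.82.
Line 3 (0169.36, Belar, 3,798 units, £377,103.42):
Base rate for 0169.36 is 15.5%.
0169.36 has an FTA preferential rate, but origin Belar is not Erieth; base rate stands.
Duty = £377,103.42 × 15.5% = £58,451.03.
Line 4 (6065.42, Erieth, 2,438 m², £365,797.52):
Base rate for 6065.42 is 14% + £3.11/m².
Origin Erieth qualifies under the Oreth–Erieth agreement and 6065.42 is covered: preferential rate Free applies instead.
The additional-duty order on 6065.42 targets Karena, not Erieth; it does not apply.
Duty = £365,797.52 × 0% = £0.00.
Total = £1,807.44 + £5,578.82 + £58,451.03 + £0.00 = £65,837.29.

£65,837.29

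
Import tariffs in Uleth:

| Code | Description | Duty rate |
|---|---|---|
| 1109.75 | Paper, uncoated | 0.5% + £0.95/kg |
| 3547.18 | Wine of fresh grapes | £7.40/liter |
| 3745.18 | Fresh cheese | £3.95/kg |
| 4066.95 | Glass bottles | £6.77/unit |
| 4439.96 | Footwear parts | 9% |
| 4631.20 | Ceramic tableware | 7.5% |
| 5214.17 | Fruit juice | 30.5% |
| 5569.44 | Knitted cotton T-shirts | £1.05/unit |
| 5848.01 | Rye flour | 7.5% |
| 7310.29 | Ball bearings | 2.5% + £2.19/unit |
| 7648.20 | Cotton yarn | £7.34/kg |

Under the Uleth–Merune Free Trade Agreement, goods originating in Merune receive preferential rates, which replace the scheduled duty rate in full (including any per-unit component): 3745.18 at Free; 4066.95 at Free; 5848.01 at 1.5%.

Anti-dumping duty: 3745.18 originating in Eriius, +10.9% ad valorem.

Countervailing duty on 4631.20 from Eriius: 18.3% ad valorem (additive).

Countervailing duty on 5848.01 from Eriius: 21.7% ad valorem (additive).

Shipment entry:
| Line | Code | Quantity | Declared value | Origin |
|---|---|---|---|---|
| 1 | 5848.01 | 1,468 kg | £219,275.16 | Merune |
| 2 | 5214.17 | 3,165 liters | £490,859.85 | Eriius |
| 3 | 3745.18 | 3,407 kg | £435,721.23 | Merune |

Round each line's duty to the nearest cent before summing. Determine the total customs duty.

£153,001.38

Line 1 (5848.01, Merune, 1,468 kg, £219,275.16):
Base rate for 5848.01 is 7.5%.
Origin Merune qualifies under the Uleth–Merune agreement and 5848.01 is covered: preferential rate 1.5% applies instead.
The additional-duty order on 5848.01 targets Eriius, not Merune; it does not apply.
Duty = £219,275.16 × 1.5% = £3,289.13.
Line 2 (5214.17, Eriius, 3,165 liters, £490,859.85):
Base rate for 5214.17 is 30.5%.
Duty = £490,859.85 × 30.5% = £149,712.25.
Line 3 (3745.18, Merune, 3,407 kg, £435,721.23):
Base rate for 3745.18 is £3.95/kg.
Origin Merune qualifies under the Uleth–Merune agreement and 3745.18 is covered: preferential rate Free applies instead.
The additional-duty order on 3745.18 targets Eriius, not Merune; it does not apply.
Duty = £435,721.23 × 0% = £0.00.
Total = £3,289.13 + £149,712.25 + £0.00 = £153,001.38.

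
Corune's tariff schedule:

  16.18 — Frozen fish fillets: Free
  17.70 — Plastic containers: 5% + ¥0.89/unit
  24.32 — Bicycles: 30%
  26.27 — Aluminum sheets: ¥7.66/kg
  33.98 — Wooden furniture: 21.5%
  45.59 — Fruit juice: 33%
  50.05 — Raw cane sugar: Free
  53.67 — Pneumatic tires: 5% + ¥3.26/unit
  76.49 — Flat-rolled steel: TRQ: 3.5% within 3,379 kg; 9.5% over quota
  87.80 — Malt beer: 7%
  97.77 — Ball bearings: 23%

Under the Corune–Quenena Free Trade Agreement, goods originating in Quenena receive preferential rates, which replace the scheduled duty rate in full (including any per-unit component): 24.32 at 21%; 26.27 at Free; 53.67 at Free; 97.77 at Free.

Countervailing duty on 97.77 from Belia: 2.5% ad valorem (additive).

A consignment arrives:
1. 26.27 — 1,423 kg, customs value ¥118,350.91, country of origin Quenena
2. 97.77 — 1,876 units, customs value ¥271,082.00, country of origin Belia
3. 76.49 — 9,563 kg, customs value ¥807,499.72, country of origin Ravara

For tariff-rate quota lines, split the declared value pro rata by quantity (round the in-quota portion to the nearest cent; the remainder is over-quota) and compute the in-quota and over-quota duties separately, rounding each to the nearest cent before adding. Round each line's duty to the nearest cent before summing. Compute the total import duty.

Line 1 (26.27, Quenena, 1,423 kg, ¥118,350.91):
Base rate for 26.27 is ¥7.66/kg.
Origin Quenena qualifies under the Corune–Quenena agreement and 26.27 is covered: preferential rate Free applies instead.
Duty = ¥118,350.91 × 0% = ¥0.00.
Line 2 (97.77, Belia, 1,876 units, ¥271,082.00):
Base rate for 97.77 is 23%.
97.77 has an FTA preferential rate, but origin Belia is not Quenena; base rate stands.
Additional duty on 97.77 from Belia: +2.5%. Applied ad valorem rate: 23% + 2.5% = 25.5%.
Duty = ¥271,082.00 × 25.5% = ¥69,125.91.
Line 3 (76.49, Ravara, 9,563 kg, ¥807,499.72):
Code 76.49 is under a tariff-rate quota (threshold 3,379 kg). In-quota: 3,379 kg at 3.5%; over-quota: 6,184 kg at 9.5%.
Pro-rata value split: in-quota = ¥807,499.72 × 3,379/9,563 = ¥285,322.76; over-quota = ¥807,499.72 − ¥285,322.76 = ¥522,176.96.
In-quota duty = ¥285,322.76 × 3.5% = ¥9,986.30. Over-quota duty = ¥522,176.96 × 9.5% = ¥49,606.81.
Line duty = ¥9,986.30 + ¥49,606.81 = ¥59,593.11.
Total = ¥0.00 + ¥69,125.91 + ¥59,593.11 = ¥128,719.02.

¥128,719.02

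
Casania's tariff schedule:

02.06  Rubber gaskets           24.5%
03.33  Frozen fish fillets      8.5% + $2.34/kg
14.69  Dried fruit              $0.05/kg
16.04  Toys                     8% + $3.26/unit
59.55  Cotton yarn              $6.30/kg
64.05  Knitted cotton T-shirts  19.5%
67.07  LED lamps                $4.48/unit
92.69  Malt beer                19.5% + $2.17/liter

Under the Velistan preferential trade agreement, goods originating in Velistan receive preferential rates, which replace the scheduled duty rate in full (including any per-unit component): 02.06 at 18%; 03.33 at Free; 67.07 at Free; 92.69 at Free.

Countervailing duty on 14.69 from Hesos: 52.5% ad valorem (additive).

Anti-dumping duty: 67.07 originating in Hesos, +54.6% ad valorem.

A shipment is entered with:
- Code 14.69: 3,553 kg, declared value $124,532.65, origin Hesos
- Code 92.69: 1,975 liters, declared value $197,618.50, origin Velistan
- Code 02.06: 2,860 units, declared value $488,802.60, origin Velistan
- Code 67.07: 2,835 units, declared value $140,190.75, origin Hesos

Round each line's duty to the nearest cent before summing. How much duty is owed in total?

$242,786.71

Line 1 (14.69, Hesos, 3,553 kg, $124,532.65):
Base rate for 14.69 is $0.05/kg.
Additional duty on 14.69 from Hesos: +52.5% ad valorem. Applied ad valorem rate = 52.5%.
Duty = $124,532.65 × 52.5% + 3,553 × $0.05 = $65,557.29.
Line 2 (92.69, Velistan, 1,975 liters, $197,618.50):
Base rate for 92.69 is 19.5% + $2.17/liter.
Origin Velistan qualifies under the Casania–Velistan agreement and 92.69 is covered: preferential rate Free applies instead.
Duty = $197,618.50 × 0% = $0.00.
Line 3 (02.06, Velistan, 2,860 units, $488,802.60):
Base rate for 02.06 is 24.5%.
Origin Velistan qualifies under the Casania–Velistan agreement and 02.06 is covered: preferential rate 18% applies instead.
Duty = $488,802.60 × 18% = $87,984.47.
Line 4 (67.07, Hesos, 2,835 units, $140,190.75):
Base rate for 67.07 is $4.48/unit.
67.07 has an FTA preferential rate, but origin Hesos is not Velistan; base rate stands.
Additional duty on 67.07 from Hesos: +54.6% ad valorem. Applied ad valorem rate = 54.6%.
Duty = $140,190.75 × 54.6% + 2,835 × $4.48 = $89,244.95.
Total = $65,557.29 + $0.00 + $87,984.47 + $89,244.95 = $242,786.71.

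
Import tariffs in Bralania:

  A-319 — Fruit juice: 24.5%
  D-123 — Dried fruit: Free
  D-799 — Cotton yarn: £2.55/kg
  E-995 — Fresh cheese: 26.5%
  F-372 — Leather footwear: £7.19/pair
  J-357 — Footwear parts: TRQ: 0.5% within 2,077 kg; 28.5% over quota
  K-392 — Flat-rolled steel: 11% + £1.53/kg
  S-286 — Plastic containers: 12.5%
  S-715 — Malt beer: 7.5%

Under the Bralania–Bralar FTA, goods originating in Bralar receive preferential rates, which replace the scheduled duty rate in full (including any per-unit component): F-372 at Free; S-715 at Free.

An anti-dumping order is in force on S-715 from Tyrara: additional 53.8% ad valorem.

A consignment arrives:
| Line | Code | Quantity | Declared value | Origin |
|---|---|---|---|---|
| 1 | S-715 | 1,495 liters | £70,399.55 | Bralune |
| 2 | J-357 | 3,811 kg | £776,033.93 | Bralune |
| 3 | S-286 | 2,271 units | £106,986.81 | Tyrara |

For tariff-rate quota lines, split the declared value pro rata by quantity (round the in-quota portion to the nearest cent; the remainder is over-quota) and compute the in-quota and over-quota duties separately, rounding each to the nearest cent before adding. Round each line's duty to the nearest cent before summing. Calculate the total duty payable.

Line 1 (S-715, Bralune, 1,495 liters, £70,399.55):
Base rate for S-715 is 7.5%.
S-715 has an FTA preferential rate, but origin Bralune is not Bralar; base rate stands.
The additional-duty order on S-715 targets Tyrara, not Bralune; it does not apply.
Duty = £70,399.55 × 7.5% = £5,279.97.
Line 2 (J-357, Bralune, 3,811 kg, £776,033.93):
Code J-357 is under a tariff-rate quota (threshold 2,077 kg). In-quota: 2,077 kg at 0.5%; over-quota: 1,734 kg at 28.5%.
Pro-rata value split: in-quota = £776,033.93 × 2,077/3,811 = £422,939.51; over-quota = £776,033.93 − £422,939.51 = £353,094.42.
In-quota duty = £422,939.51 × 0.5% = £2,114.70. Over-quota duty = £353,094.42 × 28.5% = £100,631.91.
Line duty = £2,114.70 + £100,631.91 = £102,746.61.
Line 3 (S-286, Tyrara, 2,271 units, £106,986.81):
Base rate for S-286 is 12.5%.
Duty = £106,986.81 × 12.5% = £13,373.35.
Total = £5,279.97 + £102,746.61 + £13,373.35 = £121,399.93.

£121,399.93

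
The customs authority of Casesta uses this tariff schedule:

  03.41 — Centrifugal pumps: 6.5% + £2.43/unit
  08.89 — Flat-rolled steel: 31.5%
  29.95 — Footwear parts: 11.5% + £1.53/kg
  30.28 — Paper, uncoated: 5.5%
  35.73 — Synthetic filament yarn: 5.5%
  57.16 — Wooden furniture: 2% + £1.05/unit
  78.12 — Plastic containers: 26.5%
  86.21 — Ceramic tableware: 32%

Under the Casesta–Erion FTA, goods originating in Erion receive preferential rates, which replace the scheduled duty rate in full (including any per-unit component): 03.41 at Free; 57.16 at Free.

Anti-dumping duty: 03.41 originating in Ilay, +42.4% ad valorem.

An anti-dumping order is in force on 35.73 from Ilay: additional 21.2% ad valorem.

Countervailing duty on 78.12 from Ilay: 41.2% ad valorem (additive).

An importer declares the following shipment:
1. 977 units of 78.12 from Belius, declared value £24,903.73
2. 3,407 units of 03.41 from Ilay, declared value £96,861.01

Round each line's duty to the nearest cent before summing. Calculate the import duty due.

Line 1 (78.12, Belius, 977 units, £24,903.73):
Base rate for 78.12 is 26.5%.
The additional-duty order on 78.12 targets Ilay, not Belius; it does not apply.
Duty = £24,903.73 × 26.5% = £6,599.49.
Line 2 (03.41, Ilay, 3,407 units, £96,861.01):
Base rate for 03.41 is 6.5% + £2.43/unit.
03.41 has an FTA preferential rate, but origin Ilay is not Erion; base rate stands.
Additional duty on 03.41 from Ilay: +42.4%. Applied ad valorem rate: 6.5% + 42.4% = 48.9%.
Duty = £96,861.01 × 48.9% + 3,407 × £2.43 = £55,644.04.
Total = £6,599.49 + £55,644.04 = £62,243.53.

£62,243.53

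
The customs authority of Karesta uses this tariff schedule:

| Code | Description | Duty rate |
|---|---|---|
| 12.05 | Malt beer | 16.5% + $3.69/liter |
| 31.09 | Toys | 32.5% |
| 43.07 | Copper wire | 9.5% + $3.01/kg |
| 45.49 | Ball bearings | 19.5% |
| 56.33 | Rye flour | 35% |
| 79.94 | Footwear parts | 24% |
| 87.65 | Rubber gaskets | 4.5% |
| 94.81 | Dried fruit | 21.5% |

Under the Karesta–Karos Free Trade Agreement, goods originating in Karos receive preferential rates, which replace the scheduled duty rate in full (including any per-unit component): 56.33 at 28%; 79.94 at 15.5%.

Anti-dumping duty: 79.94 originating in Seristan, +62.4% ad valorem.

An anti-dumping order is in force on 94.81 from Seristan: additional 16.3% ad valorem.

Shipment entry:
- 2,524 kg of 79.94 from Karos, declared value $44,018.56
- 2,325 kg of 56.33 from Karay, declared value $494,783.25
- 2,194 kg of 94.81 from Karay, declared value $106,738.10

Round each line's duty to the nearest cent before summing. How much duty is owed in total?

Line 1 (79.94, Karos, 2,524 kg, $44,018.56):
Base rate for 79.94 is 24%.
Origin Karos qualifies under the Karesta–Karos agreement and 79.94 is covered: preferential rate 15.5% applies instead.
The additional-duty order on 79.94 targets Seristan, not Karos; it does not apply.
Duty = $44,018.56 × 15.5% = $6,822.88.
Line 2 (56.33, Karay, 2,325 kg, $494,783.25):
Base rate for 56.33 is 35%.
56.33 has an FTA preferential rate, but origin Karay is not Karos; base rate stands.
Duty = $494,783.25 × 35% = $173,174.14.
Line 3 (94.81, Karay, 2,194 kg, $106,738.10):
Base rate for 94.81 is 21.5%.
The additional-duty order on 94.81 targets Seristan, not Karay; it does not apply.
Duty = $106,738.10 × 21.5% = $22,948.69.
Total = $6,822.88 + $173,174.14 + $22,948.69 = $202,945.71.

$202,945.71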